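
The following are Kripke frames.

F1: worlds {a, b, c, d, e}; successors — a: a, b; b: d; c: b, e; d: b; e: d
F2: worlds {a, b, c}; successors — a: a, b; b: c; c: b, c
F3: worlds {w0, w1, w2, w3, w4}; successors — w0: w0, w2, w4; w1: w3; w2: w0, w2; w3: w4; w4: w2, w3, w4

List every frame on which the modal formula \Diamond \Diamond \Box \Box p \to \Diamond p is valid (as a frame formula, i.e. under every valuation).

F2, F3

Frame correspondent (Sahlqvist): \forall x \forall y (x R^2 y \to \exists w (y R^2 w \wedge xRw)) — i.e. a generalized confluence (Geach) condition.
F1: fails — aR²d but no w with dR²w and aRw.
F2: condition met.
F3: condition met.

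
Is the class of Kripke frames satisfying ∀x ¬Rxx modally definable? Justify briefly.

Not definable by any modal formula

Modal frame validity is preserved under surjective bounded morphisms.
The 2-cycle (worlds a,b with a→b→a) is irreflexive, and the map sending every world to a single reflexive point • is a surjective bounded morphism (forth: every edge maps to (•,•); back: every world has a successor). So any modal formula valid on the 2-cycle is also valid on the reflexive point, which is not irreflexive.
So the class is not modally definable.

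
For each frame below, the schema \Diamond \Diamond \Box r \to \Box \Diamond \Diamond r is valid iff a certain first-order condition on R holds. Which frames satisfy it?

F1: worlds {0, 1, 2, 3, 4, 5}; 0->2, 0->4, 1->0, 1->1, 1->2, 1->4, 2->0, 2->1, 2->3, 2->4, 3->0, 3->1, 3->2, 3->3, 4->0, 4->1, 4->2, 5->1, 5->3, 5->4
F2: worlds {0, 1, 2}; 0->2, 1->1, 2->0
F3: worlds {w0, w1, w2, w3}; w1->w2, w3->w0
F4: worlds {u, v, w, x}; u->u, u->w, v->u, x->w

Frame correspondent (Sahlqvist): \forall x \forall y \forall z ((x R^2 y \wedge xRz) \to \exists w (yRw \wedge z R^2 w)) — i.e. a generalized confluence (Geach) condition.
F1: condition met.
F2: condition met.
F3: condition met.
F4: fails — uR²u, uRw but no t with uRt and wR²t.
Valid on: F1, F2, F3.

F1, F2, F3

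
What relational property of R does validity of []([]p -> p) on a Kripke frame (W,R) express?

Suppose □(□p→p) is valid. Take Rxy and set V(p)={w : Ryw}. Then at y, □p holds; since □(□p→p) at x, □p→p at y, so p at y, i.e. Ryy.

shift-reflexivity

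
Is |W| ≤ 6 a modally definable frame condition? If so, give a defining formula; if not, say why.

Not modally definable

If a class were modally definable it would be closed under disjoint unions (Goldblatt–Thomason).
Any modal formula valid on each of 7 disjoint one-world frames is valid on their disjoint union (validity is preserved under disjoint unions). Each one-world frame has |W|=1≤6, but the union has |W|=7.
So no modal formula (or set of formulas) defines exactly the |W|≤6 frames.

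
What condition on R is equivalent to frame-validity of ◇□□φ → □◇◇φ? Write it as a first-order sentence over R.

∀x ∀y ∀z ((xRy ∧ xRz) → ∃w (yR²w ∧ zR²w))

This is a Sahlqvist (Geach-type) schema ◇^1□^2φ → □^1◇^2φ.
Minimal-valuation argument: fix x; take any y with xR^1y and any z with xR^1z. Set V(φ) to the set of worlds R-reachable from y in exactly 2 steps. Then □^2φ holds at y, so the antecedent holds at x; validity forces ◇^2φ at z, giving a w with zR^2w and yR^2w.
First-order correspondent: ∀x ∀y ∀z ((xRy ∧ xRz) → ∃w (yR²w ∧ zR²w)).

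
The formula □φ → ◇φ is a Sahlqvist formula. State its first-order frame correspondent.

seriality: ∀x ∃y Rxy

This is the D axiom.
Its frame correspondent is seriality — ∀x ∃y Rxy.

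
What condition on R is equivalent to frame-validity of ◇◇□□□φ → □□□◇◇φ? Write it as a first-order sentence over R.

This is a Sahlqvist (Geach-type) schema ◇^2□^3φ → □^3◇^2φ.
First-order correspondent: ∀x ∀y ∀z ((xR²y ∧ xR³z) → ∃w (yR³w ∧ zR²w)).

∀x ∀y ∀z ((xR²y ∧ xR³z) → ∃w (yR³w ∧ zR²w))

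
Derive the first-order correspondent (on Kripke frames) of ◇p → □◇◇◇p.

∀x ∀y ∀z ((xRy ∧ xRz) → ∃w (y = w ∧ zR³w))

This is a Sahlqvist (Geach-type) schema ◇^1□^0p → □^1◇^3p.
Minimal-valuation argument: fix x; take any y with xR^1y and any z with xR^1z. Set V(p) to the set of worlds R-reachable from y in exactly 0 steps. Then □^0p holds at y, so the antecedent holds at x; validity forces ◇^3p at z, giving a w with zR^3w and yR^0w.
First-order correspondent: ∀x ∀y ∀z ((xRy ∧ xRz) → ∃w (y = w ∧ zR³w)).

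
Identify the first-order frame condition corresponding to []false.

□⊥ is valid iff no world has any successor (otherwise □⊥ fails at any world with one).

Emptiness of R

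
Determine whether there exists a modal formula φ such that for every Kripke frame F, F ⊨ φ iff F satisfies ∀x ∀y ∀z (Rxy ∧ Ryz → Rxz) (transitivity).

This is a Sahlqvist condition; the 4 axiom □p → □□p defines it.
Suppose □p→□□p is valid. Take Rxy, Ryz and set V(p)={w : Rxw}. Then □p at x, so □□p at x, so □p at y, so p at z, i.e. Rxz.

Definable; □p → □□p defines it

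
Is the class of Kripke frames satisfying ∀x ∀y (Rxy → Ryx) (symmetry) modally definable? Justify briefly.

This is a Sahlqvist condition; the B axiom p → □◇p defines it.
Suppose p→□◇p is valid. Take Rxy and set V(p)={x}. Then p at x, so □◇p at x, so ◇p at y, so some z with Ryz has p; z=x, i.e. Ryx.

Yes, by p → □◇p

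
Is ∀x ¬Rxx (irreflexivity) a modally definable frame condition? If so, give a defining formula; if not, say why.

Not definable by any modal formula

If a class were modally definable it would be closed under surjective bounded morphisms (Goldblatt–Thomason).
The 5-cycle (worlds w0,w1,w2,w3,w4 with w0→w1→w2→w3→w4→w0) is irreflexive, and the map sending every world to a single reflexive point • is a surjective bounded morphism (forth: every edge maps to (•,•); back: every world has a successor). So any modal formula valid on the 5-cycle is also valid on the reflexive point, which is not irreflexive.
Hence irreflexivity is not modally definable.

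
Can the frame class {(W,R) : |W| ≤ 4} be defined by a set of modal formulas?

Not modally definable

Any modally definable frame class is closed under disjoint unions.
Any modal formula valid on each of 5 disjoint one-world frames is valid on their disjoint union (validity is preserved under disjoint unions). Each one-world frame has |W|=1≤4, but the union has |W|=5.
So the class is not modally definable.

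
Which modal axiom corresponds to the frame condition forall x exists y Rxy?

This is seriality; the standard corresponding axiom is D: □p → ◇p.

□p → ◇p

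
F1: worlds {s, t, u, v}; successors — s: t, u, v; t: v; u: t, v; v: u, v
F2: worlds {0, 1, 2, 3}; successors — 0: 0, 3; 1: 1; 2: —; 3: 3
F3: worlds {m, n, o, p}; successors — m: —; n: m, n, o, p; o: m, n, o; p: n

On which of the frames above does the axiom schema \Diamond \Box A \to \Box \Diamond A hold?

The schema corresponds to convergence: \forall x \forall y \forall z (Rxy \wedge Rxz \to \exists w (Ryw \wedge Rzw)).
F1: holds.
F2: holds.
F3: fails — Rnn and Rnm but n and m have no common successor.

F1, F2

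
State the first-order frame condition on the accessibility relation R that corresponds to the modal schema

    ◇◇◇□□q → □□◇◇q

This is a Sahlqvist (Geach-type) schema ◇^3□^2q → □^2◇^2q.
First-order correspondent: ∀x ∀y ∀z ((xR³y ∧ xR²z) → ∃w (yR²w ∧ zR²w)).

∀x ∀y ∀z ((xR³y ∧ xR²z) → ∃w (yR²w ∧ zR²w))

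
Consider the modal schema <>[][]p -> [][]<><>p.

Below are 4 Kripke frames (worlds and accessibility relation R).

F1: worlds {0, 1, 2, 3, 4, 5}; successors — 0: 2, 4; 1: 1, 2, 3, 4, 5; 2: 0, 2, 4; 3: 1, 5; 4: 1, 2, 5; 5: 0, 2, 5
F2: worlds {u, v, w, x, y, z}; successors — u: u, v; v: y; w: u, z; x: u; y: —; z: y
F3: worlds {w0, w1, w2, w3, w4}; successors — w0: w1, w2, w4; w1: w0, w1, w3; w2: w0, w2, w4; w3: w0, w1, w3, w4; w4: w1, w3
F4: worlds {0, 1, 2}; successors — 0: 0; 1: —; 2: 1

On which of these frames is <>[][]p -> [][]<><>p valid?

F1, F3, F4

This is the axiom for a generalized confluence (Geach) condition; its first-order frame correspondent is forall x forall y forall z ((xRy & x R^2 z) -> exists w (y R^2 w & z R^2 w)).
F1: ✓.
F2: fails — uRu, uR²v but no t with uR²t and vR²t.
F3: ✓.
F4: ✓.
Valid on: F1, F3, F4.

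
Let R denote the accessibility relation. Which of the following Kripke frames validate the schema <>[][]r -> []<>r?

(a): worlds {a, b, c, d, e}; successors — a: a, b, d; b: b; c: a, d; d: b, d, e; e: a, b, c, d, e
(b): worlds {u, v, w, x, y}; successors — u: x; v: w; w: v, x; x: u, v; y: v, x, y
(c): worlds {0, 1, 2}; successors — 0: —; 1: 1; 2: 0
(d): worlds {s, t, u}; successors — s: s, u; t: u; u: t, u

(d)

This is the axiom for a generalized confluence (Geach) condition; its first-order frame correspondent is forall x forall y forall z ((xRy & xRz) -> exists w (y R^2 w & zRw)).
(a): fails — eRb, eRc but no w with bR²w and cRw.
(b): fails — uRx, uRx but no t with xR²t and xRt.
(c): fails — 2R0, 2R0 but no w with 0R²w and 0Rw.
(d): condition met.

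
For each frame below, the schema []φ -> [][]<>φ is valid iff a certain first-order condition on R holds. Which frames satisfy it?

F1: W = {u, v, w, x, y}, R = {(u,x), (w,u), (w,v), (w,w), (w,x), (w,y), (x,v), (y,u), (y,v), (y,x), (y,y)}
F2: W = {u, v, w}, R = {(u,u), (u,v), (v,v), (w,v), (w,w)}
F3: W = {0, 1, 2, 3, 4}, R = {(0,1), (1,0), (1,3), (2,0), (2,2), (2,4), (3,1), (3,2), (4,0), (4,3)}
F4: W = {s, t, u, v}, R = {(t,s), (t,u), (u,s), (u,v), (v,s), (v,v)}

F2

The schema corresponds to a generalized confluence (Geach) condition: forall x forall z (x R^2 z -> exists w (xRw & zRw)).
F1: fails — uR²v but no t with uRt and vRt.
F2: satisfies the condition.
F3: fails — 2R²0 but no w with 2Rw and 0Rw.
F4: fails — tR²s but no w with tRw and sRw.
Valid on: F2.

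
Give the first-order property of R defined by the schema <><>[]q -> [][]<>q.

This is a Sahlqvist (Geach-type) schema ◇^2□^1q → □^2◇^1q.
Minimal-valuation argument: fix x; take any y with xR^2y and any z with xR^2z. Set V(q) to the set of worlds R-reachable from y in exactly 1 step. Then □^1q holds at y, so the antecedent holds at x; validity forces ◇^1q at z, giving a w with zR^1w and yR^1w.
First-order correspondent: forall x forall y forall z ((x R^2 y & x R^2 z) -> exists w (yRw & zRw)).

forall x forall y forall z ((x R^2 y & x R^2 z) -> exists w (yRw & zRw))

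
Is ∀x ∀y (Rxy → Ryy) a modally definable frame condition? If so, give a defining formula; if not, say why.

The condition is shift-reflexivity. A defining modal formula is □(□q → q).

Definable; □(□q → q) defines it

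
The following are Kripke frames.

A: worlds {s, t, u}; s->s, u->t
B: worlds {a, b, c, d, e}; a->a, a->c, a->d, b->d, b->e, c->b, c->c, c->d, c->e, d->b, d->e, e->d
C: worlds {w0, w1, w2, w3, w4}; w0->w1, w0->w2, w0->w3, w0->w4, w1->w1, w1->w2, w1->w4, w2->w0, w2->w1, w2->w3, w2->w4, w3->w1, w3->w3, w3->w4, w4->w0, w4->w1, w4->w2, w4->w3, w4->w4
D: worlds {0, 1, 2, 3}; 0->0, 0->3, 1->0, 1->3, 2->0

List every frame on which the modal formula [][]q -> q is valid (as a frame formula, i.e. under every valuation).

The schema corresponds to a generalized confluence (Geach) condition: forall x exists w (x R^2 w & x = w).
A: fails — at t but no w with tR²w and t=w.
B: condition met.
C: condition met.
D: fails — at 1 but no w with 1R²w and 1=w.

B, C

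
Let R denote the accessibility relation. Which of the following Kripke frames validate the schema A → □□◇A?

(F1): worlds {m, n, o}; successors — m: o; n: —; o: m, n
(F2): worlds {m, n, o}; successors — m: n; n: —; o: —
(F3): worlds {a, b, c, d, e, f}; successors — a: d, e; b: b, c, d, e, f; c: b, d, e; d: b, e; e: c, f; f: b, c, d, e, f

(F2)

The schema corresponds to a generalized confluence (Geach) condition: ∀x ∀z (xR²z → ∃w (x = w ∧ zRw)).
(F1): fails — mR²m but no w with m=w and mRw.
(F2): condition met.
(F3): fails — aR²b but no w with a=w and bRw.
Valid on: (F2).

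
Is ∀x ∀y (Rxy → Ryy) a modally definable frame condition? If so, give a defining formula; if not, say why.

The condition is shift-reflexivity. A defining modal formula is □(□p → p).
Suppose □(□p→p) is valid. Take Rxy and set V(p)={w : Ryw}. Then at y, □p holds; since □(□p→p) at x, □p→p at y, so p at y, i.e. Ryy.

Yes — defined by □(□p → p)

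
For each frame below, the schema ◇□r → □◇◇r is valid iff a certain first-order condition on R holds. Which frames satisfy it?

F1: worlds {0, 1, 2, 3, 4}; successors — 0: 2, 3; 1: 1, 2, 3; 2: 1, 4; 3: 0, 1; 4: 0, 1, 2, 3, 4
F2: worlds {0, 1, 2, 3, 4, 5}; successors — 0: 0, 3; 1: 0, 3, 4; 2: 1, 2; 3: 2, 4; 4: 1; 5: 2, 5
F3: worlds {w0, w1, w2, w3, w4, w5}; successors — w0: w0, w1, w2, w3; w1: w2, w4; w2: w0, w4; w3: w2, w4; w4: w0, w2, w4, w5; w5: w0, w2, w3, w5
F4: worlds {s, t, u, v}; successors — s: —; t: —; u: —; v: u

F3

Frame correspondent (Sahlqvist): ∀x ∀y ∀z ((xRy ∧ xRz) → ∃w (yRw ∧ zR²w)) — i.e. a generalized confluence (Geach) condition.
F1: fails — 3R0, 3R0 but no w with 0Rw and 0R²w.
F2: fails — 0R0, 0R3 but no w with 0Rw and 3R²w.
F3: condition met.
F4: fails — vRu, vRu but no w with uRw and uR²w.
Valid on: F3.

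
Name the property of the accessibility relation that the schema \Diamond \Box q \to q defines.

Symmetry

Replacing q by ¬q and contraposing gives the equivalent schema q → □◇q.
Suppose q→□◇q is valid. Take Rxy and set V(q)={x}. Then q at x, so □◇q at x, so ◇q at y, so some z with Ryz has q; z=x, i.e. Ryx.
Conversely, any frame satisfying \forall x \forall y (Rxy \to Ryx) validates the schema.
Frame condition: \forall x \forall y (Rxy \to Ryx).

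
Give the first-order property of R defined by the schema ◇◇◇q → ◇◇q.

This is a Sahlqvist (Geach-type) schema ◇^3□^0q → □^0◇^2q.
First-order correspondent: ∀x ∀y (xR³y → ∃w (y = w ∧ xR²w)).

∀x ∀y (xR³y → ∃w (y = w ∧ xR²w))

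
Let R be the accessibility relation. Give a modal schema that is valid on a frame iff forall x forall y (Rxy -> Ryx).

A defining formula is ψ → □◇ψ (the B axiom).

ψ → □◇ψ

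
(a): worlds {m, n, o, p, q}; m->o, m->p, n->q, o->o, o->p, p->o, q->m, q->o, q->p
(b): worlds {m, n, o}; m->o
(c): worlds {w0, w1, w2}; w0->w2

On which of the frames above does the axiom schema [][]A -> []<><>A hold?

The schema corresponds to a generalized confluence (Geach) condition: forall x forall z (xRz -> exists w (x R^2 w & z R^2 w)).
(a): ✓.
(b): fails — mRo but no w with mR²w and oR²w.
(c): fails — w0Rw2 but no w with w0R²w and w2R²w.

(a)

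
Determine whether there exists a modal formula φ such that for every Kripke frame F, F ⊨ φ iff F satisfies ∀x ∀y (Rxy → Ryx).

Yes, by r → □◇r

Yes: it is symmetry, defined by the B schema r → □◇r.
Suppose r→□◇r is valid. Take Rxy and set V(r)={x}. Then r at x, so □◇r at x, so ◇r at y, so some z with Ryz has r; z=x, i.e. Ryx.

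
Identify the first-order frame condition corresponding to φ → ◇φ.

Reflexivity

Replacing φ by ¬φ and contraposing gives the equivalent schema □φ → φ.
Suppose □φ→φ is valid. At any x set V(φ)={w : Rxw}. Then □φ holds at x, so φ holds at x, i.e. Rxx.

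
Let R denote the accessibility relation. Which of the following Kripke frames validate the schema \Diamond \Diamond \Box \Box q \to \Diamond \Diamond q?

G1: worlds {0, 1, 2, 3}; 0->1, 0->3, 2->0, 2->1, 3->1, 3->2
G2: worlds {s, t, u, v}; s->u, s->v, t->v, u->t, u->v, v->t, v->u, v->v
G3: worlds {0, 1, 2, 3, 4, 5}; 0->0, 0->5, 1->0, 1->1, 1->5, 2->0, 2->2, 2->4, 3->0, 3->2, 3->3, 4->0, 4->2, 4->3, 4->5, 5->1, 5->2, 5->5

G2, G3

Frame correspondent (Sahlqvist): \forall x \forall y (x R^2 y \to \exists w (y R^2 w \wedge x R^2 w)) — i.e. a generalized confluence (Geach) condition.
G1: fails — 0R²1 but no w with 1R²w and 0R²w.
G2: ✓.
G3: ✓.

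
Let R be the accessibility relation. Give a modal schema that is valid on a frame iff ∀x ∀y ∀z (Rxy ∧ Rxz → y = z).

◇ψ → □ψ

The condition is partial functionality. The CD schema ◇ψ → □ψ defines it.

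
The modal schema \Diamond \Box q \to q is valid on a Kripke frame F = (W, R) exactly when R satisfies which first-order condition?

Symmetry

Replacing q by ¬q and contraposing gives the equivalent schema q → □◇q.
Suppose q→□◇q is valid. Take Rxy and set V(q)={x}. Then q at x, so □◇q at x, so ◇q at y, so some z with Ryz has q; z=x, i.e. Ryx.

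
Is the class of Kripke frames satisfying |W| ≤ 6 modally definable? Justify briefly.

No — not modally definable

If a class were modally definable it would be closed under disjoint unions (Goldblatt–Thomason).
Any modal formula valid on each of 7 disjoint one-world frames is valid on their disjoint union (validity is preserved under disjoint unions). Each one-world frame has |W|=1≤6, but the union has |W|=7.
Hence having at most 6 worlds is not modally definable.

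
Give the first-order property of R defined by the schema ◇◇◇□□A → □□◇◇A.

∀x ∀y ∀z ((xR³y ∧ xR²z) → ∃w (yR²w ∧ zR²w))

This is a Sahlqvist (Geach-type) schema ◇^3□^2A → □^2◇^2A.
First-order correspondent: ∀x ∀y ∀z ((xR³y ∧ xR²z) → ∃w (yR²w ∧ zR²w)).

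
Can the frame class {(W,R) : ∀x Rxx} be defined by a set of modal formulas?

Yes, by □p → p

The condition is reflexivity. A defining modal formula is □p → p.
Suppose □p→p is valid. At any x set V(p)={w : Rxw}. Then □p holds at x, so p holds at x, i.e. Rxx.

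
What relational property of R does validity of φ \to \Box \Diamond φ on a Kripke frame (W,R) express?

This schema is the B axiom.
It corresponds to symmetry: \forall x \forall y (Rxy \to Ryx).

symmetry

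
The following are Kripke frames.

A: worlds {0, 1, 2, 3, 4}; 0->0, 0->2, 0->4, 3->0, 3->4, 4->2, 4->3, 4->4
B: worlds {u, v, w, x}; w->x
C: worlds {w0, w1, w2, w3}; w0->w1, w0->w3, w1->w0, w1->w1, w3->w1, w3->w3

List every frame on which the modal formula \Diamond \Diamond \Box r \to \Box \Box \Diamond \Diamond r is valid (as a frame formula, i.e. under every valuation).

This is the axiom for a generalized confluence (Geach) condition; its first-order frame correspondent is \forall x \forall y \forall z ((x R^2 y \wedge x R^2 z) \to \exists w (yRw \wedge z R^2 w)).
A: fails — 0R²0, 0R²2 but no w with 0Rw and 2R²w.
B: condition met.
C: condition met.

B, C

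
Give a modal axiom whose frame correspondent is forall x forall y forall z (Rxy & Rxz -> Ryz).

This is the Euclidean property; the standard corresponding axiom is 5: ◇r → □◇r.
Suppose ◇r→□◇r is valid. Take Rxy, Rxz and set V(r)={y}. Then ◇r at x, so □◇r at x, so ◇r at z, so some w with Rzw has r; w=y, i.e. Rzy. By symmetry of the argument, Ryz.

◇r → □◇r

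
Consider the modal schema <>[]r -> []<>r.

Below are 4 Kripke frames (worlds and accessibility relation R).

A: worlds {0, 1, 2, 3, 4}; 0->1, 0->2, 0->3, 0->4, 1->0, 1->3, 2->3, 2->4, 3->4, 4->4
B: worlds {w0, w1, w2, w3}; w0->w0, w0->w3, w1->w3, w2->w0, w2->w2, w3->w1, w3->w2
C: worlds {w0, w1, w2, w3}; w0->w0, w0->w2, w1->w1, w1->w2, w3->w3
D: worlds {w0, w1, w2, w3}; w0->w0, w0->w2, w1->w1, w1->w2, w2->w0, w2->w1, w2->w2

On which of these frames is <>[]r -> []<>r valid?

This is the axiom for convergence; its first-order frame correspondent is forall x forall y forall z (Rxy & Rxz -> exists w (Ryw & Rzw)).
A: fails — R01 and R04 but 1 and 4 have no common successor.
B: fails — Rw0w0 and Rw0w3 but w0 and w3 have no common successor.
C: fails — Rw0w2 and Rw0w2 but w2 and w2 have no common successor.
D: satisfies the condition.

D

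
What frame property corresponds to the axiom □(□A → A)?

Suppose □(□A→A) is valid. Take Rxy and set V(A)={w : Ryw}. Then at y, □A holds; since □(□A→A) at x, □A→A at y, so A at y, i.e. Ryy.

shift-reflexivity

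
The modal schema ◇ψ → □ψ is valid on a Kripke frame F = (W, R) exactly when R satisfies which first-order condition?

Partial functionality

Suppose ◇ψ→□ψ is valid. Take Rxy, Rxz and set V(ψ)={y}. Then ◇ψ at x, so □ψ at x, so ψ at z, i.e. z=y.
Conversely, any frame satisfying ∀x ∀y ∀z (Rxy ∧ Rxz → y = z) validates the schema.
So the correspondent is partial functionality.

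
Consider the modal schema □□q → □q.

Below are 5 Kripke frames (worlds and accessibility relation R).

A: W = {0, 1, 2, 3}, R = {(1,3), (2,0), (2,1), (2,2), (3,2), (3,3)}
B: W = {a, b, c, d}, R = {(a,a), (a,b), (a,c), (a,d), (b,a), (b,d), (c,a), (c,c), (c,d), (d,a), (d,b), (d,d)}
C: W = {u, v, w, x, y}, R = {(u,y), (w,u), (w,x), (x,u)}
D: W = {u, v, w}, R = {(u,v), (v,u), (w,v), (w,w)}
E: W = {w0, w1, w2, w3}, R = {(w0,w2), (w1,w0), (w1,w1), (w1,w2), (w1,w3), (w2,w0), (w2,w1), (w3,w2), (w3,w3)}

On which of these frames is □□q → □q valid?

Frame correspondent (Sahlqvist): ∀x ∀y (Rxy → ∃z (Rxz ∧ Rzy)) — i.e. density.
A: holds.
B: holds.
C: fails — Rxu but no z with Rxz and Rzu.
D: fails — Ruv but no z with Ruz and Rzv.
E: fails — Rw0w2 but no z with Rw0z and Rzw2.

A, B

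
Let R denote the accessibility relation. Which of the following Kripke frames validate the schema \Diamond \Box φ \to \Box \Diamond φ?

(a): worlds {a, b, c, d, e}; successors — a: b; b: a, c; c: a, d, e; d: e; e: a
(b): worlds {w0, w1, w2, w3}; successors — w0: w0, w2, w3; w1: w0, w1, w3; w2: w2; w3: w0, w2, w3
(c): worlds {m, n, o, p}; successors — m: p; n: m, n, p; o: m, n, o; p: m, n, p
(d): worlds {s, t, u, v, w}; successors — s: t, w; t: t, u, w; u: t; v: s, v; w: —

(b)

This is the axiom for convergence; its first-order frame correspondent is \forall x \forall y \forall z (Rxy \wedge Rxz \to \exists w (Ryw \wedge Rzw)).
(a): fails — Rbc and Rba but c and a have no common successor.
(b): ✓.
(c): fails — Rom and Roo but m and o have no common successor.
(d): fails — Rsw and Rsw but w and w have no common successor.
Valid on: (b).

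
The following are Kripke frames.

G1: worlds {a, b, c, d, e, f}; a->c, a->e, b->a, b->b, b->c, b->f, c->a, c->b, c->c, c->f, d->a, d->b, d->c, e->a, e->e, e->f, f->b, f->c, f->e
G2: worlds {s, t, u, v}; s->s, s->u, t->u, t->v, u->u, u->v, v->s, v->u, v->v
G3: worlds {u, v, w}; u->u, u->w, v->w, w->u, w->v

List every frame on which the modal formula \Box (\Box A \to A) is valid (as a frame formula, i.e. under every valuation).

Frame correspondent (Sahlqvist): \forall x \forall y (Rxy \to Ryy) — i.e. shift-reflexivity.
G1: fails — Rda but not Raa.
G2: ✓.
G3: fails — Ruw but not Rww.

G2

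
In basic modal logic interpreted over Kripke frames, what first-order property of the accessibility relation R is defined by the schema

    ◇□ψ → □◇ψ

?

convergence

Suppose ◇□ψ→□◇ψ is valid. Take Rxy, Rxz and set V(ψ)={w : Ryw}. Then □ψ at y so ◇□ψ at x, so □◇ψ at x, so ◇ψ at z, giving w with Rzw and Ryw.
The converse is a direct semantic check.
Frame condition: ∀x ∀y ∀z (Rxy ∧ Rxz → ∃w (Ryw ∧ Rzw)).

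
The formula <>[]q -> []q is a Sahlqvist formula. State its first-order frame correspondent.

Equivalently (dual form): ◇q → □◇q.
Suppose ◇q→□◇q is valid. Take Rxy, Rxz and set V(q)={y}. Then ◇q at x, so □◇q at x, so ◇q at z, so some w with Rzw has q; w=y, i.e. Rzy. By symmetry of the argument, Ryz.
The converse is a direct semantic check.
So the correspondent is the Euclidean property.

The Euclidean property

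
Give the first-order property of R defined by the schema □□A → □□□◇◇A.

∀x ∀z (xR³z → ∃w (xR²w ∧ zR²w))

This is a Sahlqvist (Geach-type) schema ◇^0□^2A → □^3◇^2A.
First-order correspondent: ∀x ∀z (xR³z → ∃w (xR²w ∧ zR²w)).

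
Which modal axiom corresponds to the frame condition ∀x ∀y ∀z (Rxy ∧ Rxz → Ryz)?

This is the Euclidean property; the standard corresponding axiom is 5: ◇ψ → □◇ψ.
Suppose ◇ψ→□◇ψ is valid. Take Rxy, Rxz and set V(ψ)={y}. Then ◇ψ at x, so □◇ψ at x, so ◇ψ at z, so some w with Rzw has ψ; w=y, i.e. Rzy. By symmetry of the argument, Ryz.

◇ψ → □◇ψ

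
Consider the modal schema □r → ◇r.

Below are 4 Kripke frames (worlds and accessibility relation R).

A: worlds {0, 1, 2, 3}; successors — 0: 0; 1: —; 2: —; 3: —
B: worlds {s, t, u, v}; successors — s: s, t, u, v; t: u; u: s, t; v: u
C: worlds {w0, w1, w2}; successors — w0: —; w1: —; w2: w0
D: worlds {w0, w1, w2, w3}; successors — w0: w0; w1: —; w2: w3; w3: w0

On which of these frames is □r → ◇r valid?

B

This is the axiom for seriality; its first-order frame correspondent is ∀x ∃y Rxy.
A: fails — world 1 has no successor.
B: holds.
C: fails — world w0 has no successor.
D: fails — world w1 has no successor.
Valid on: B.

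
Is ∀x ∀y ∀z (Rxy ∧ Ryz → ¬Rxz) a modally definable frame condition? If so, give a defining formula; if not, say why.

No — not modally definable

If a class were modally definable it would be closed under surjective bounded morphisms (Goldblatt–Thomason).
The 5-cycle (worlds w0,w1,w2,w3,w4 with w0→w1→w2→w3→w4→w0) is intransitive. Mapping every world to a single reflexive point • is a surjective bounded morphism; the reflexive point is not intransitive (R••∧R•• but R••).
Hence intransitivity is not modally definable.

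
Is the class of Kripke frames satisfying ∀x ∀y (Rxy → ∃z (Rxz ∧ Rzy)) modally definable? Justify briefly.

Definable; □□r → □r defines it

Yes: it is density, defined by the C4 schema □□r → □r.
Suppose □□r→□r is valid. Take Rxy and set V(r)={w : xR²w}. Then □□r at x, so □r at x, so r at y, i.e. ∃z(Rxz∧Rzy).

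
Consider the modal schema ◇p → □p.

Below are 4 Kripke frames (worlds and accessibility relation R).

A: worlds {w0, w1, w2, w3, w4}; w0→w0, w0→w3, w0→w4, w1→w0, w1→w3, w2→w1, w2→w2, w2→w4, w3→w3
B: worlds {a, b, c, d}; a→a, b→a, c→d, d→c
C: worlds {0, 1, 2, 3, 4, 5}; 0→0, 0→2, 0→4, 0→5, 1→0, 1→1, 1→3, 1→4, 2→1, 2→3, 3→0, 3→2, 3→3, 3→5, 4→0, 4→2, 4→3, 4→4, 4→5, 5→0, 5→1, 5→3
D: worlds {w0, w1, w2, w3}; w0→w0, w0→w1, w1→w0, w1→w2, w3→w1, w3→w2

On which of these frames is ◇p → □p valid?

B

This is the axiom for partial functionality; its first-order frame correspondent is ∀x ∀y ∀z (Rxy ∧ Rxz → y = z).
A: fails — w0 sees both w0 and w3.
B: holds.
C: fails — 0 sees both 0 and 2.
D: fails — w0 sees both w0 and w1.
Valid on: B.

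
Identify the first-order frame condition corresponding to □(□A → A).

This schema is the T□ axiom.
Its frame correspondent is shift-reflexivity — ∀x ∀y (Rxy → Ryy).

Shift-reflexivity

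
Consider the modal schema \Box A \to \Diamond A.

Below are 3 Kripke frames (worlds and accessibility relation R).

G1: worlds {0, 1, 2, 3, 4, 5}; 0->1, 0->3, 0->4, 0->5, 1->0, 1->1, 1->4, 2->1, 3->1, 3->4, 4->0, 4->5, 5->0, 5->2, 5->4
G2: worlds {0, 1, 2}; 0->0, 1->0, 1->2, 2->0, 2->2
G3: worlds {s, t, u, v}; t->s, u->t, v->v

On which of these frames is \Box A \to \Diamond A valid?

Frame correspondent (Sahlqvist): \forall x \exists y Rxy — i.e. seriality.
G1: condition met.
G2: condition met.
G3: fails — world s has no successor.

G1, G2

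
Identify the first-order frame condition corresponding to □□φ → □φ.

Suppose □□φ→□φ is valid. Take Rxy and set V(φ)={w : xR²w}. Then □□φ at x, so □φ at x, so φ at y, i.e. ∃z(Rxz∧Rzy).

Density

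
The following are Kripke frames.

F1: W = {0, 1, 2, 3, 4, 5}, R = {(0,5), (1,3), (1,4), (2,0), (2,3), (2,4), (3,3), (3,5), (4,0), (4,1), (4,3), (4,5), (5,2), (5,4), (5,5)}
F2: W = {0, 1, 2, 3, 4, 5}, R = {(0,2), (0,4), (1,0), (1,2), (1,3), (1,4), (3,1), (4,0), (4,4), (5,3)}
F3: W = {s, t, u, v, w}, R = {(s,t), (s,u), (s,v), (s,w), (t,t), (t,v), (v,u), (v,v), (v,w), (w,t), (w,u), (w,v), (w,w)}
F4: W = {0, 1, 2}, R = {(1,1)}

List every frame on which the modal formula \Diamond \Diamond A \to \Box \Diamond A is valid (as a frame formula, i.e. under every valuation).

Frame correspondent (Sahlqvist): \forall x \forall y \forall z ((x R^2 y \wedge xRz) \to \exists w (y = w \wedge zRw)) — i.e. a generalized confluence (Geach) condition.
F1: fails — 1R²0, 1R3 but no w with 0=w and 3Rw.
F2: fails — 0R²0, 0R2 but no w with 0=w and 2Rw.
F3: fails — sR²t, sRu but no w* with t=w* and uRw*.
F4: ✓.
Valid on: F4.

F4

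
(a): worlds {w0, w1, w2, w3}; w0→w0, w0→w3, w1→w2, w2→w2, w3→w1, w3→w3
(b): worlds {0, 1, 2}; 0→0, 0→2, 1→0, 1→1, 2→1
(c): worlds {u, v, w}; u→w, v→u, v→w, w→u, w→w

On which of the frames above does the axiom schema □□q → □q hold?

Frame correspondent (Sahlqvist): ∀x ∀y (Rxy → ∃z (Rxz ∧ Rzy)) — i.e. density.
(a): holds.
(b): holds.
(c): holds.

(a), (b), (c)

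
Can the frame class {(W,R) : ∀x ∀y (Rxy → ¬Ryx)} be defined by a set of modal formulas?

If a class were modally definable it would be closed under surjective bounded morphisms (Goldblatt–Thomason).
The 3-cycle (worlds 0,1,2 with 0→1→2→0) is asymmetric. Mapping every world to a single reflexive point • is a surjective bounded morphism, and the reflexive point is not asymmetric (R•• but asymmetry requires ¬R••).
So no modal formula (or set of formulas) defines exactly the asymmetric frames.

No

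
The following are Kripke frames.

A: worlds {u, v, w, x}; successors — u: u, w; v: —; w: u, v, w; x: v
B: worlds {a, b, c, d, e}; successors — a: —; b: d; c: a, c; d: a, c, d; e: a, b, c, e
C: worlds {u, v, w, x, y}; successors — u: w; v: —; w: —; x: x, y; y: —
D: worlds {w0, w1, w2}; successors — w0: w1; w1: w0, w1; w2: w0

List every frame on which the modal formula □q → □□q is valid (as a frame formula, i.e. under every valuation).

C

The schema corresponds to transitivity: ∀x ∀y ∀z (Rxy ∧ Ryz → Rxz).
A: fails — Ruw and Rwv but not Ruv.
B: fails — Reb and Rbd but not Red.
C: ✓.
D: fails — Rw0w1 and Rw1w0 but not Rw0w0.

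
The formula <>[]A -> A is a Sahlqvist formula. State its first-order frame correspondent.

This is frame-equivalent to A → □◇A (substitute ¬A for A and contrapose).
Suppose A→□◇A is valid. Take Rxy and set V(A)={x}. Then A at x, so □◇A at x, so ◇A at y, so some z with Ryz has A; z=x, i.e. Ryx.
The converse is a direct semantic check.
So the correspondent is symmetry.

symmetry: forall x forall y (Rxy -> Ryx)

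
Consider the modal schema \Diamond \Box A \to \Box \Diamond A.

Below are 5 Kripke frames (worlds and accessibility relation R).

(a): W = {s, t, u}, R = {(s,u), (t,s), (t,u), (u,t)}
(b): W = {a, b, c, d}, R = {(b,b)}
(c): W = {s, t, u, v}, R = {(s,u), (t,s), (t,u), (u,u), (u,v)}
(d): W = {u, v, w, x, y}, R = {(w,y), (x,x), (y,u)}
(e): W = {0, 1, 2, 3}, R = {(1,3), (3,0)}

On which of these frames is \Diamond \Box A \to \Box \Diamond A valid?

(b)

This is the axiom for convergence; its first-order frame correspondent is \forall x \forall y \forall z (Rxy \wedge Rxz \to \exists w (Ryw \wedge Rzw)).
(a): fails — Rtu and Rts but u and s have no common successor.
(b): ✓.
(c): fails — Ruv and Ruv but v and v have no common successor.
(d): fails — Ryu and Ryu but u and u have no common successor.
(e): fails — R30 and R30 but 0 and 0 have no common successor.
Valid on: (b).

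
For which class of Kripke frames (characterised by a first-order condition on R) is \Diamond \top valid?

This schema is equivalent to the D axiom □q → ◇q.
Its frame correspondent is seriality — \forall x \exists y Rxy.

seriality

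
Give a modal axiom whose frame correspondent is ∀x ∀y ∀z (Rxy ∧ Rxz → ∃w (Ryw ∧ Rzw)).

A defining formula is ◇□r → □◇r (the .2 axiom).
Suppose ◇□r→□◇r is valid. Take Rxy, Rxz and set V(r)={w : Ryw}. Then □r at y so ◇□r at x, so □◇r at x, so ◇r at z, giving w with Rzw and Ryw.

◇□r → □◇r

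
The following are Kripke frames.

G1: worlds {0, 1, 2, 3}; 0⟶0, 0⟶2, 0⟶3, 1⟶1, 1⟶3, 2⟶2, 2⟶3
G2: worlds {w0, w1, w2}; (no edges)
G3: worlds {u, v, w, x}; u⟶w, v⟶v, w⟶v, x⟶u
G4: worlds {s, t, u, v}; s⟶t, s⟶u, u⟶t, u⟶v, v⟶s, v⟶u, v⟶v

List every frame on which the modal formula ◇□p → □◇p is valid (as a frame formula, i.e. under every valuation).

G2, G3

Frame correspondent (Sahlqvist): ∀x ∀y ∀z (Rxy ∧ Rxz → ∃w (Ryw ∧ Rzw)) — i.e. convergence.
G1: fails — R00 and R03 but 0 and 3 have no common successor.
G2: condition met.
G3: condition met.
G4: fails — Rsu and Rst but u and t have no common successor.
Valid on: G2, G3.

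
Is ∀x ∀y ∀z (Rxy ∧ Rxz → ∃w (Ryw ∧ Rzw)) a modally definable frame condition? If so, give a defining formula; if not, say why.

Yes — defined by ◇□r → □◇r

This is a Sahlqvist condition; the .2 axiom ◇□r → □◇r defines it.
Suppose ◇□r→□◇r is valid. Take Rxy, Rxz and set V(r)={w : Ryw}. Then □r at y so ◇□r at x, so □◇r at x, so ◇r at z, giving w with Rzw and Ryw.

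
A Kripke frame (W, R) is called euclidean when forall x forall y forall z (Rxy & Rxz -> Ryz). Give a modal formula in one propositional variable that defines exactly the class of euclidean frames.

This is the Euclidean property; the standard corresponding axiom is 5: ◇q → □◇q.
Suppose ◇q→□◇q is valid. Take Rxy, Rxz and set V(q)={y}. Then ◇q at x, so □◇q at x, so ◇q at z, so some w with Rzw has q; w=y, i.e. Rzy. By symmetry of the argument, Ryz.

◇q → □◇q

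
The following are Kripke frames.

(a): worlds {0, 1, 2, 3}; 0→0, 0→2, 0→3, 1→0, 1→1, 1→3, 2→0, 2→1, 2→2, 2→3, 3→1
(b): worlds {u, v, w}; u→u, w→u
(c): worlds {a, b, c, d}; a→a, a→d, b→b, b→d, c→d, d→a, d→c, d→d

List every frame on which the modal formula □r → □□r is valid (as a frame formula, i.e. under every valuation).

This is the axiom for transitivity; its first-order frame correspondent is ∀x ∀y ∀z (Rxy ∧ Ryz → Rxz).
(a): fails — R10 and R02 but not R12.
(b): condition met.
(c): fails — Rcd and Rdc but not Rcc.

(b)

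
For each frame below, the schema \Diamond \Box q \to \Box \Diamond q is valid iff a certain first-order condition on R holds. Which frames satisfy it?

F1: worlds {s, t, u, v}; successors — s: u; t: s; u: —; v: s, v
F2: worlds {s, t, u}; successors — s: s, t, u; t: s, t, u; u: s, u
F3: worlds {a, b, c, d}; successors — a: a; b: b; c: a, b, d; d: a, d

F2

The schema corresponds to convergence: \forall x \forall y \forall z (Rxy \wedge Rxz \to \exists w (Ryw \wedge Rzw)).
F1: fails — Rsu and Rsu but u and u have no common successor.
F2: satisfies the condition.
F3: fails — Rcd and Rcb but d and b have no common successor.
Valid on: F2.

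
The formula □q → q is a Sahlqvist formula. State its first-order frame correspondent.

Suppose □q→q is valid. At any x set V(q)={w : Rxw}. Then □q holds at x, so q holds at x, i.e. Rxx.
Conversely, any frame satisfying ∀x Rxx validates the schema.
Frame condition: ∀x Rxx.

reflexivity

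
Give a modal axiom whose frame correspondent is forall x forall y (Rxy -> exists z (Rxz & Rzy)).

□□q → □q

This is density; the standard corresponding axiom is C4: □□q → □q.
Suppose □□q→□q is valid. Take Rxy and set V(q)={w : xR²w}. Then □□q at x, so □q at x, so q at y, i.e. ∃z(Rxz∧Rzy).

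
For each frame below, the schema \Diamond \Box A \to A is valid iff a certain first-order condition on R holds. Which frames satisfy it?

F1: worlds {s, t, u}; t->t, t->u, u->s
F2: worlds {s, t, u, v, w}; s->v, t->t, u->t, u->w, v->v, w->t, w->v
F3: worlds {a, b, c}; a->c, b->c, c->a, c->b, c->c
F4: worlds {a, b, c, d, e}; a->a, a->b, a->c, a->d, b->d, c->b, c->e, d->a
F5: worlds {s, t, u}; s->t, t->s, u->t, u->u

This is the axiom for symmetry; its first-order frame correspondent is \forall x \forall y (Rxy \to Ryx).
F1: fails — Rtu but not Rut.
F2: fails — Rwt but not Rtw.
F3: ✓.
F4: fails — Rab but not Rba.
F5: fails — Rut but not Rtu.
Valid on: F3.

F3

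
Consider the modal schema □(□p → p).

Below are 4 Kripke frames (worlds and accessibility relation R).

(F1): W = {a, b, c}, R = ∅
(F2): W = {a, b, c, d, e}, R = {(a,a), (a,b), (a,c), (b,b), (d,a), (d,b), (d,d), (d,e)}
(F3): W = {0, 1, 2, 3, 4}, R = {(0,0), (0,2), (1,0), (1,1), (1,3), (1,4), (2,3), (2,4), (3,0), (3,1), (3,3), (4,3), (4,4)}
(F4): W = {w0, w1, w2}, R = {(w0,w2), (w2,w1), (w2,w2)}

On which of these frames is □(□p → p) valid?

(F1)

Frame correspondent (Sahlqvist): ∀x ∀y (Rxy → Ryy) — i.e. shift-reflexivity.
(F1): condition met.
(F2): fails — Rde but not Ree.
(F3): fails — R02 but not R22.
(F4): fails — Rw2w1 but not Rw1w1.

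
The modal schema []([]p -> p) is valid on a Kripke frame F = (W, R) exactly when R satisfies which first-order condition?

Suppose □(□p→p) is valid. Take Rxy and set V(p)={w : Ryw}. Then at y, □p holds; since □(□p→p) at x, □p→p at y, so p at y, i.e. Ryy.

shift-reflexivity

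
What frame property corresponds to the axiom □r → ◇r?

Suppose □r→◇r is valid. At any x set V(r)=W. Then □r at x, so ◇r at x, so x has a successor.
Conversely, any frame satisfying ∀x ∃y Rxy validates the schema.
So the correspondent is seriality.

seriality: ∀x ∃y Rxy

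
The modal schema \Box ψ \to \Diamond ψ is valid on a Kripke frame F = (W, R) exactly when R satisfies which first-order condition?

seriality: \forall x \exists y Rxy

Suppose □ψ→◇ψ is valid. At any x set V(ψ)=W. Then □ψ at x, so ◇ψ at x, so x has a successor.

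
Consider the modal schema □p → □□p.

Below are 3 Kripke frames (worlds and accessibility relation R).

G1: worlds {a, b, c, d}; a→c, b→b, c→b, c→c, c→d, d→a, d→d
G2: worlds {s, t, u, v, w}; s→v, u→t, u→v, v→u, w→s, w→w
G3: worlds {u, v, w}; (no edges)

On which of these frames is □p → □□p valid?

Frame correspondent (Sahlqvist): ∀x ∀y ∀z (Rxy ∧ Ryz → Rxz) — i.e. transitivity.
G1: fails — Rcd and Rda but not Rca.
G2: fails — Ruv and Rvu but not Ruu.
G3: ✓.
Valid on: G3.

G3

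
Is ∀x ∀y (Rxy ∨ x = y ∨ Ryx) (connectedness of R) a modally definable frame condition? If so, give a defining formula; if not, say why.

No — not modally definable

Modal frame validity is preserved under disjoint unions.
Take 4 disjoint single-world reflexive frames: each is trivially connected, but their disjoint union has 4 worlds with no edge between distinct components, so it is not connected.
So no modal formula (or set of formulas) defines exactly the connected frames.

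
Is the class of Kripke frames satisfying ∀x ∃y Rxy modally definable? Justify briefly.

Yes — defined by □r → ◇r

This is a Sahlqvist condition; the D axiom □r → ◇r defines it.
Suppose □r→◇r is valid. At any x set V(r)=W. Then □r at x, so ◇r at x, so x has a successor.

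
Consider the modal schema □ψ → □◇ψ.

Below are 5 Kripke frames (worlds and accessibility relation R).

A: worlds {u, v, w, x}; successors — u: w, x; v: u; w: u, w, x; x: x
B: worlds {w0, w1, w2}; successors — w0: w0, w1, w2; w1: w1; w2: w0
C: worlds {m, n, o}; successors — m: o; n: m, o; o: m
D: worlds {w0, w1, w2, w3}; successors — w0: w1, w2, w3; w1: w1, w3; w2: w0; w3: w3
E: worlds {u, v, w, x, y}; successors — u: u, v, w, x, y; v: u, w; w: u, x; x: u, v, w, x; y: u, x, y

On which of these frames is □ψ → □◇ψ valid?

This is the axiom for a generalized confluence (Geach) condition; its first-order frame correspondent is ∀x ∀z (xRz → ∃w (xRw ∧ zRw)).
A: fails — vRu but no t with vRt and uRt.
B: condition met.
C: fails — mRo but no w with mRw and oRw.
D: fails — w0Rw2 but no w with w0Rw and w2Rw.
E: condition met.

B, E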